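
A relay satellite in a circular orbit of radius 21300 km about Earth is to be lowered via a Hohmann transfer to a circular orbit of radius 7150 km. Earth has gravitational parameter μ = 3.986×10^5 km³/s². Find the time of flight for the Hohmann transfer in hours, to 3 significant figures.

t = 2.35 hours

Transfer-ellipse semi-major axis a_t = (r₁ + r₂)/2 = (21300 + 7150)/2 = 14225 km.
By Kepler's third law the transfer-orbit period is T = 2π√(a_t³/μ), so t = T/2 = 8442.3 s.
Converting: 8442.3 s ÷ 3600 s/hour = 2.35 hours.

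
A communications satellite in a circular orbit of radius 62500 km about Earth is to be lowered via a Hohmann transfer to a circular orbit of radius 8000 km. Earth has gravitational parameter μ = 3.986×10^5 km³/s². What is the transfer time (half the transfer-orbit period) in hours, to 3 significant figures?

t = 9.15 hours

The Hohmann ellipse has a_t = (r₁ + r₂)/2 = 35250 km.
Transfer time t = π√(a_t³/μ) = π√((35250)³ / 3.986×10^5) = 32930 s.
Converting: 32930 s ÷ 3600 s/hour = 9.15 hours.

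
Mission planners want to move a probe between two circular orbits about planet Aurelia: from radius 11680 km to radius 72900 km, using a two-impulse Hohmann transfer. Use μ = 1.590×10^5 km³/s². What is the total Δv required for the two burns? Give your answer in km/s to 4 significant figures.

The Hohmann ellipse has a_t = (r₁ + r₂)/2 = 42290 km.
At r₁ the circular-orbit speed is v₁ = √(μ/r₁) = 3.6896 km/s.
On the transfer ellipse at r₁, vis-viva gives v_p = √[μ(2/r₁ − 1/a_t)] = 4.8442 km/s.
First burn Δv₁ = |v_p − v₁| = 1.1546 km/s.
Circular speed at r₂: v₂ = √(μ/r₂) = 1.476845 km/s.
Transfer-orbit speed at r₂: v_a = √[μ(2/r₂ − 1/a_t)] = 0.7761352 km/s.
Second burn Δv₂ = |v₂ − v_a| = 0.70071 km/s.
Δv = Δv₁ + Δv₂ = 1.1546 + 0.70071 = 1.855 km/s.

Δv = 1.855 km/s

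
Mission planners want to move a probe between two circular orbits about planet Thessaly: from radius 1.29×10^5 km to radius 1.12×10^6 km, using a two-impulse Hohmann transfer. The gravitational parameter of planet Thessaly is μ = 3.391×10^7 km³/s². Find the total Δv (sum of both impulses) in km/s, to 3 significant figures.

Δv = 8.50 km/s

Transfer-ellipse semi-major axis a_t = (r₁ + r₂)/2 = (1.290×10^5 + 1.120×10^6)/2 = 6.245×10^5 km.
At r₁ the circular-orbit speed is v₁ = √(μ/r₁) = 16.2132 km/s.
Transfer-orbit speed at r₁ (v² = μ(2/r − 1/a)): v_p = √[μ(2/r₁ − 1/a_t)] = 21.7126 km/s.
First burn Δv₁ = |v_p − v₁| = 5.499 km/s.
At r₂, v₂ = √(μ/r₂) = 5.5024 km/s.
Transfer-orbit speed at r₂: v_a = √[μ(2/r₂ − 1/a_t)] = 2.5008 km/s.
Second burn Δv₂ = |v₂ − v_a| = 3.002 km/s.
Δv = Δv₁ + Δv₂ = 5.499 + 3.002 = 8.501 km/s.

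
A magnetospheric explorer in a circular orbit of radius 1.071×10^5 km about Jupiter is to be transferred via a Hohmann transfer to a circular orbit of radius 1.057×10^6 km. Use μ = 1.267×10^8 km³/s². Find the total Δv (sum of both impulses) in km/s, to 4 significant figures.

Transfer-ellipse semi-major axis a_t = (r₁ + r₂)/2 = (1.071×10^5 + 1.057×10^6)/2 = 5.8205×10^5 km.
Circular speed at r₁: v₁ = √(μ/r₁) = √(1.267×10^8/1.071×10^5) = 34.39 km/s.
On the transfer ellipse at r₁, vis-viva gives v_p = √[μ(2/r₁ − 1/a_t)] = 46.35 km/s.
First burn Δv₁ = |v_p − v₁| = 11.96 km/s.
At r₂, v₂ = √(μ/r₂) = 10.948 km/s.
Transfer-orbit speed at r₂: v_a = √[μ(2/r₂ − 1/a_t)] = 4.6964 km/s.
Second burn Δv₂ = |v₂ − v_a| = 6.252 km/s.
Total Δv = Δv₁ + Δv₂ = 18.21 km/s.

Δv = 18.21 km/s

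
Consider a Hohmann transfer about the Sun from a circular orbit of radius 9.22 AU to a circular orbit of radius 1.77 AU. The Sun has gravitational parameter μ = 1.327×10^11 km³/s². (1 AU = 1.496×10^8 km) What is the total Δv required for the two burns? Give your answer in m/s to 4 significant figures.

In km: r₁ = 9.22 × 1.496×10^8 = 1.379312×10^9 km; r₂ = 1.77 × 1.496×10^8 = 2.64792×10^8 km.
The Hohmann ellipse has a_t = (r₁ + r₂)/2 = 8.22052×10^8 km.
Circular speed at r₁: v₁ = √(μ/r₁) = √(1.327×10^11/1.379312×10^9) = 9.809 km/s.
On the transfer ellipse at r₁, v² = μ(2/r − 1/a) gives v_a = √[μ(2/r₁ − 1/a_t)] = 5.567 km/s.
First burn Δv₁ = |v_a − v₁| = 4.242 km/s.
Circular speed at r₂: v₂ = √(μ/r₂) = 22.38634 km/s.
Transfer-orbit speed at r₂: v_p = √[μ(2/r₂ − 1/a_t)] = 28.99777 km/s.
Second burn Δv₂ = |v₂ − v_p| = 6.611 km/s.
Δv = Δv₁ + Δv₂ = 4.242 + 6.611 = 10.85 km/s.

Δv = 10850 m/s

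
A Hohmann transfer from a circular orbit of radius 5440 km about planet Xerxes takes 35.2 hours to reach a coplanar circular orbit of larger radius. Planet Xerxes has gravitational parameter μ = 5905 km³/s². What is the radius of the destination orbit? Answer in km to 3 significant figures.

r₂ = 37100 km

Transfer time t = 35.2 hours = 1.2672×10^5 s, and t = π√(a_t³/μ).
So a_t = (μ t²/π²)^(1/3) = (5905 × (1.2672×10^5)² / π²)^(1/3) = 21259 km.
Since a_t = (r₁ + r₂)/2, r₂ = 2a_t − r₁ = 2×21259 − 5440 = 37078 km.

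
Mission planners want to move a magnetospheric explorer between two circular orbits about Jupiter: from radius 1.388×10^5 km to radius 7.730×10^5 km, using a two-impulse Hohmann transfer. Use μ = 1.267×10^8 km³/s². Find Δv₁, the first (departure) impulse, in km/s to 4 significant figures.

Δv₁ = 9.128 km/s

The Hohmann ellipse has a_t = (r₁ + r₂)/2 = 4.559×10^5 km.
Circular speed at r = 1.388×10^5 km: v_c = √(μ/r) = 30.213 km/s.
Vis-viva on the transfer ellipse at r = 1.388×10^5 km gives v_t = √[μ(2/r − 1/a_t)] = 39.341 km/s.
Δv₁ = |v_t − v_c| = |39.341 − 30.213| = 9.128 km/s.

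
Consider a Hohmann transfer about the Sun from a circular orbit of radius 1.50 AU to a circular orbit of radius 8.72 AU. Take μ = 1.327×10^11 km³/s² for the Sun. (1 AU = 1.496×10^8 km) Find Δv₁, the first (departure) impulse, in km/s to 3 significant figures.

In km: r₁ = 1.50 × 1.496×10^8 = 2.244×10^8 km; r₂ = 8.72 × 1.496×10^8 = 1.304512×10^9 km.
Semi-major axis of the transfer orbit: a_t = (2.244×10^8 + 1.304512×10^9)/2 = 7.64456×10^8 km.
Circular speed at r = 2.244×10^8 km: v_c = √(μ/r) = 24.318 km/s.
Vis-viva on the transfer ellipse at r = 2.244×10^8 km gives v_t = √[μ(2/r − 1/a_t)] = 31.767 km/s.
Δv₁ = |v_t − v_c| = |31.767 − 24.318| = 7.449 km/s.

Δv₁ = 7.45 km/s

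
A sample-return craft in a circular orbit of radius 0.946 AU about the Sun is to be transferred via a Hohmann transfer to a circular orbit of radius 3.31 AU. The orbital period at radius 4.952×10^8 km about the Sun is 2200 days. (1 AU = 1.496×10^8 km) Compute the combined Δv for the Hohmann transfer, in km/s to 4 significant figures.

From Kepler's third law T² = 4π²r³/μ at r = 4.952×10^8 km, T = 2200 days = 2200 × 86400 s = 1.9008×10^8 s: μ = 4π²r³/T² = 1.32687×10^11 km³/s².
In km: r₁ = 0.946 × 1.496×10^8 = 1.415216×10^8 km; r₂ = 3.31 × 1.496×10^8 = 4.95176×10^8 km.
Transfer-ellipse semi-major axis a_t = (r₁ + r₂)/2 = (1.415216×10^8 + 4.95176×10^8)/2 = 3.183488×10^8 km.
Circular speed at r₁: v₁ = √(μ/r₁) = √(1.32687×10^11/1.415216×10^8) = 30.6198 km/s.
On the transfer ellipse at r₁, vis-viva gives v_p = √[μ(2/r₁ − 1/a_t)] = 38.1884 km/s.
First burn Δv₁ = |v_p − v₁| = 7.569 km/s.
At r₂, v₂ = √(μ/r₂) = 16.369 km/s.
Transfer-orbit speed at r₂: v_a = √[μ(2/r₂ − 1/a_t)] = 10.914 km/s.
Second burn Δv₂ = |v₂ − v_a| = 5.455 km/s.
Δv = Δv₁ + Δv₂ = 7.569 + 5.455 = 13.02 km/s.

Δv = 13.02 km/s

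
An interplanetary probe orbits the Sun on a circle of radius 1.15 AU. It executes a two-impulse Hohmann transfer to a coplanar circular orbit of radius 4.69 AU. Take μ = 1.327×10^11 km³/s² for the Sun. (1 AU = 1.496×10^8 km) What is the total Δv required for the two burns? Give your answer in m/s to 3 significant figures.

In km: r₁ = 1.15 × 1.496×10^8 = 1.7204×10^8 km; r₂ = 4.69 × 1.496×10^8 = 7.01624×10^8 km.
The Hohmann ellipse has a_t = (r₁ + r₂)/2 = 4.36832×10^8 km.
At r₁ the circular-orbit speed is v₁ = √(μ/r₁) = 27.773 km/s.
On the transfer ellipse at r₁, vis-viva equation gives v_p = √[μ(2/r₁ − 1/a_t)] = 35.198 km/s.
First burn Δv₁ = |v_p − v₁| = 7.425 km/s.
At r₂, v₂ = √(μ/r₂) = 13.753 km/s.
Transfer-orbit speed at r₂: v_a = √[μ(2/r₂ − 1/a_t)] = 8.6306 km/s.
Second burn Δv₂ = |v₂ − v_a| = 5.122 km/s.
Total Δv = Δv₁ + Δv₂ = 12.55 km/s.

Δv = 12500 m/s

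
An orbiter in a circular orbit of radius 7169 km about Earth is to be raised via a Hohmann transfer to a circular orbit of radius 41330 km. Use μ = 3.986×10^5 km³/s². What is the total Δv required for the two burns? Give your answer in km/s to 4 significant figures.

Δv = 3.695 km/s

Semi-major axis of the transfer orbit: a_t = (7169 + 41330)/2 = 24249.5 km.
At r₁ the circular-orbit speed is v₁ = √(μ/r₁) = 7.457 km/s.
Transfer-orbit speed at r₁ (vis-viva): v_p = √[μ(2/r₁ − 1/a_t)] = 9.735 km/s.
First burn Δv₁ = |v_p − v₁| = 2.278 km/s.
At r₂, v₂ = √(μ/r₂) = 3.106 km/s.
Transfer-orbit speed at r₂: v_a = √[μ(2/r₂ − 1/a_t)] = 1.689 km/s.
Second burn Δv₂ = |v₂ − v_a| = 1.417 km/s.
Δv = Δv₁ + Δv₂ = 2.278 + 1.417 = 3.695 km/s.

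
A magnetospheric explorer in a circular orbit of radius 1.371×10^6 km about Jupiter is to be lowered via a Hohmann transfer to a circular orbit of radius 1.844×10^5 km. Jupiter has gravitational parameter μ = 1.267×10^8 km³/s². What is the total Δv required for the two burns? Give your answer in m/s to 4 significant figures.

Semi-major axis of the transfer orbit: a_t = (1.371×10^6 + 1.844×10^5)/2 = 7.777×10^5 km.
At r₁ the circular-orbit speed is v₁ = √(μ/r₁) = 9.613 km/s.
On the transfer ellipse at r₁, vis-viva equation gives v_a = √[μ(2/r₁ − 1/a_t)] = 4.681 km/s.
First burn Δv₁ = |v_a − v₁| = 4.932 km/s.
At r₂, v₂ = √(μ/r₂) = 26.212 km/s.
Transfer-orbit speed at r₂: v_p = √[μ(2/r₂ − 1/a_t)] = 34.803 km/s.
Second burn Δv₂ = |v₂ − v_p| = 8.591 km/s.
Δv = Δv₁ + Δv₂ = 4.932 + 8.591 = 13.52 km/s.

Δv = 13520 m/s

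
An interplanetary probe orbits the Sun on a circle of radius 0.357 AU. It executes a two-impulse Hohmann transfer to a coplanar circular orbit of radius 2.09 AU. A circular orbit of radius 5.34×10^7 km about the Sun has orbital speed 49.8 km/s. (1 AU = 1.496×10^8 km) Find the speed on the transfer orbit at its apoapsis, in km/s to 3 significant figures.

v = 11.1 km/s

From the circular-orbit relation v² = μ/r at r = 5.34×10^7 km: μ = v²r = (49.8)² × 5.34×10^7 = 1.32434×10^11 km³/s².
In km: r₁ = 0.357 × 1.496×10^8 = 5.34072×10^7 km; r₂ = 2.09 × 1.496×10^8 = 3.12664×10^8 km.
Transfer-ellipse semi-major axis a_t = (r₁ + r₂)/2 = (5.34072×10^7 + 3.12664×10^8)/2 = 1.830356×10^8 km.
The apoapsis of the transfer ellipse is at r = 3.12664×10^8 km.
From the vis-viva equation, v = √[μ(2/r − 1/a_t)] = 11.12 km/s.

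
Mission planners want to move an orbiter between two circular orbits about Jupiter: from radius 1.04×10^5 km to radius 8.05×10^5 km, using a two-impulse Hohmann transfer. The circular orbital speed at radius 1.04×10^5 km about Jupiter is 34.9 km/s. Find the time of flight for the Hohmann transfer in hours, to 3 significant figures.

t = 23.8 hours

From the circular-orbit relation v² = μ/r at r = 1.04×10^5 km: μ = v²r = (34.9)² × 1.04×10^5 = 1.26673×10^8 km³/s².
Transfer-ellipse semi-major axis a_t = (r₁ + r₂)/2 = (1.040×10^5 + 8.050×10^5)/2 = 4.545×10^5 km.
Transfer time t = π√(a_t³/μ) = π√((4.545×10^5)³ / 1.26673×10^8) = 85530 s.
Converting: 85530 s ÷ 3600 s/hour = 23.8 hours.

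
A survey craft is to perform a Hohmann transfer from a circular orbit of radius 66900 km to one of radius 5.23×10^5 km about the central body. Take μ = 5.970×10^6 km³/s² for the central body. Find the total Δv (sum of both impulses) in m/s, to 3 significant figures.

The Hohmann ellipse has a_t = (r₁ + r₂)/2 = 2.9495×10^5 km.
At r₁ the circular-orbit speed is v₁ = √(μ/r₁) = 9.446569 km/s.
On the transfer ellipse at r₁, vis-viva gives v_p = √[μ(2/r₁ − 1/a_t)] = 12.57913 km/s.
First burn Δv₁ = |v_p − v₁| = 3.1326 km/s.
At r₂, v₂ = √(μ/r₂) = 3.3786 km/s.
Transfer-orbit speed at r₂: v_a = √[μ(2/r₂ − 1/a_t)] = 1.6091 km/s.
Second burn Δv₂ = |v₂ − v_a| = 1.7695 km/s.
Total Δv = Δv₁ + Δv₂ = 4.902 km/s.

Δv = 4900 m/s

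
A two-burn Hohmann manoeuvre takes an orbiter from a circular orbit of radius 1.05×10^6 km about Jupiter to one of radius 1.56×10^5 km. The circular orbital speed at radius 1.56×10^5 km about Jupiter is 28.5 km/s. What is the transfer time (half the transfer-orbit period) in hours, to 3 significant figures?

t = 36.3 hours

From the circular-orbit relation v² = μ/r at r = 1.56×10^5 km: μ = v²r = (28.5)² × 1.56×10^5 = 1.26711×10^8 km³/s².
The Hohmann ellipse has a_t = (r₁ + r₂)/2 = 6.030×10^5 km.
By Kepler's third law the transfer-orbit period is T = 2π√(a_t³/μ), so t = T/2 = 1.307×10^5 s.
Converting: 1.307×10^5 s ÷ 3600 s/hour = 36.3 hours.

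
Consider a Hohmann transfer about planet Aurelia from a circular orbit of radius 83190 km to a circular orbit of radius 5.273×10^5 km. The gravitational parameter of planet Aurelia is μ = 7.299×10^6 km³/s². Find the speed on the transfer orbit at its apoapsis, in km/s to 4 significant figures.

Semi-major axis of the transfer orbit: a_t = (83190 + 5.273×10^5)/2 = 3.05245×10^5 km.
The apoapsis of the transfer ellipse is at r = 5.273×10^5 km.
Applying v² = μ(2/r − 1/a_t): v = 1.942 km/s.

v = 1.942 km/s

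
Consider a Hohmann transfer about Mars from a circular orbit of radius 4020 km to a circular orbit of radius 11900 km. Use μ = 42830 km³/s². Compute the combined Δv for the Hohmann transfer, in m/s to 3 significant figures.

Semi-major axis of the transfer orbit: a_t = (4020 + 11900)/2 = 7960 km.
Circular speed at r₁: v₁ = √(μ/r₁) = √(42830/4020) = 3.2641 km/s.
Transfer-orbit speed at r₁ (vis-viva equation): v_p = √[μ(2/r₁ − 1/a_t)] = 3.9910 km/s.
First burn Δv₁ = |v_p − v₁| = 0.7269 km/s.
Circular speed at r₂: v₂ = √(μ/r₂) = 1.8971 km/s.
Transfer-orbit speed at r₂: v_a = √[μ(2/r₂ − 1/a_t)] = 1.3482 km/s.
Second burn Δv₂ = |v₂ − v_a| = 0.5489 km/s.
Total Δv = Δv₁ + Δv₂ = 1.276 km/s.

Δv = 1280 m/s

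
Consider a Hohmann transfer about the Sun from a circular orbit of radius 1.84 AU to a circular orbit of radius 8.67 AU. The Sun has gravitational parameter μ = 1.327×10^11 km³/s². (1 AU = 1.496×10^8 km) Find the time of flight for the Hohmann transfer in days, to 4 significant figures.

t = 2200 days

In km: r₁ = 1.84 × 1.496×10^8 = 2.75264×10^8 km; r₂ = 8.67 × 1.496×10^8 = 1.297032×10^9 km.
Transfer-ellipse semi-major axis a_t = (r₁ + r₂)/2 = (2.75264×10^8 + 1.297032×10^9)/2 = 7.86148×10^8 km.
Half the transfer-orbit period gives t = π√(a_t³/μ) = 1.901×10^8 s.
Converting: 1.901×10^8 s ÷ 86400 s/day = 2200 days.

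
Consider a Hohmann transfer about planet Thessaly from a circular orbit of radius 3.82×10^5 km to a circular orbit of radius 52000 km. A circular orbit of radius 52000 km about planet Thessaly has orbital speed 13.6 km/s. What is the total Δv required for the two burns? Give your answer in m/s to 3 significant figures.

Δv = 7010 m/s

From the circular-orbit relation v² = μ/r at r = 52000 km: μ = v²r = (13.6)² × 52000 = 9.61792×10^6 km³/s².
The Hohmann ellipse has a_t = (r₁ + r₂)/2 = 2.170×10^5 km.
At r₁ the circular-orbit speed is v₁ = √(μ/r₁) = 5.017749 km/s.
Transfer-orbit speed at r₁ (vis-viva): v_a = √[μ(2/r₁ − 1/a_t)] = 2.456296 km/s.
First burn Δv₁ = |v_a − v₁| = 2.5615 km/s.
At r₂, v₂ = √(μ/r₂) = 13.6000 km/s.
Transfer-orbit speed at r₂: v_p = √[μ(2/r₂ − 1/a_t)] = 18.0443 km/s.
Second burn Δv₂ = |v₂ − v_p| = 4.4443 km/s.
Total Δv = Δv₁ + Δv₂ = 7.006 km/s.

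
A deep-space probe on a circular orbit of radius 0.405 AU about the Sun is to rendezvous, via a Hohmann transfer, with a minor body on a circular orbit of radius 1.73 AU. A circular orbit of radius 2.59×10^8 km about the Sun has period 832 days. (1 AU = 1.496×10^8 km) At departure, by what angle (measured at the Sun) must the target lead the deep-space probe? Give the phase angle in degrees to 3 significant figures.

φ = 92.8°

From Kepler's third law T² = 4π²r³/μ at r = 2.59×10^8 km, T = 832 days = 832 × 86400 s = 7.18848×10^7 s: μ = 4π²r³/T² = 1.32735×10^11 km³/s².
In km: r₁ = 0.405 × 1.496×10^8 = 6.0588×10^7 km; r₂ = 1.73 × 1.496×10^8 = 2.58808×10^8 km.
Semi-major axis of the transfer orbit: a_t = (6.0588×10^7 + 2.58808×10^8)/2 = 1.59698×10^8 km.
The half-period of the transfer ellipse is t = π√(a_t³/μ) = 1.74023×10^7 s.
Target angular speed ω₂ = √(μ/r₂³) = 8.75036×10^-8 rad/s.
Angle swept by the target during transfer: ω₂·t = 1.52276 rad = 87.248°.
The deep-space probe traverses 180° on the transfer ellipse, so the target must lead by 180° − 87.248° = 92.8°.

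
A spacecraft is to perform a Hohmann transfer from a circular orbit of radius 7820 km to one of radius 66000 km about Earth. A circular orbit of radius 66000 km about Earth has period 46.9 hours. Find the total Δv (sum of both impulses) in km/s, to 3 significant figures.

Δv = 3.73 km/s

From Kepler's third law T² = 4π²r³/μ at r = 66000 km, T = 46.9 hours = 46.9 × 3600 s = 1.6884×10^5 s: μ = 4π²r³/T² = 3.98145×10^5 km³/s².
Transfer-ellipse semi-major axis a_t = (r₁ + r₂)/2 = (7820 + 66000)/2 = 36910 km.
At r₁ the circular-orbit speed is v₁ = √(μ/r₁) = 7.1354 km/s.
On the transfer ellipse at r₁, v² = μ(2/r − 1/a) gives v_p = √[μ(2/r₁ − 1/a_t)] = 9.5415 km/s.
First burn Δv₁ = |v_p − v₁| = 2.406 km/s.
Circular speed at r₂: v₂ = √(μ/r₂) = 2.4561 km/s.
Transfer-orbit speed at r₂: v_a = √[μ(2/r₂ − 1/a_t)] = 1.1305 km/s.
Second burn Δv₂ = |v₂ − v_a| = 1.326 km/s.
Δv = Δv₁ + Δv₂ = 2.406 + 1.326 = 3.732 km/s.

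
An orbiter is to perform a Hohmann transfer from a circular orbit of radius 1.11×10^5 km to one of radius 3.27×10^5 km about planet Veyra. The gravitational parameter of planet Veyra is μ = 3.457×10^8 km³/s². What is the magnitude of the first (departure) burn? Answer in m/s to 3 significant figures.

Δv₁ = 12400 m/s

The Hohmann ellipse has a_t = (r₁ + r₂)/2 = 2.190×10^5 km.
Circular speed at r = 1.110×10^5 km: v_c = √(μ/r) = 55.807 km/s.
Vis-viva on the transfer ellipse at r = 1.110×10^5 km gives v_t = √[μ(2/r − 1/a_t)] = 68.193 km/s.
Δv₁ = |v_t − v_c| = |68.193 − 55.807| = 12.39 km/s.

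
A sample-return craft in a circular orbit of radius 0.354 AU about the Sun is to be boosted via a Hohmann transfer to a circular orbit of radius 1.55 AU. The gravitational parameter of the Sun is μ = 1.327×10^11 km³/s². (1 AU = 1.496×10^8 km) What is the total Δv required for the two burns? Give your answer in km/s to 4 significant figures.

In km: r₁ = 0.354 × 1.496×10^8 = 5.29584×10^7 km; r₂ = 1.55 × 1.496×10^8 = 2.3188×10^8 km.
The Hohmann ellipse has a_t = (r₁ + r₂)/2 = 1.424192×10^8 km.
At r₁ the circular-orbit speed is v₁ = √(μ/r₁) = 50.0574 km/s.
On the transfer ellipse at r₁, v² = μ(2/r − 1/a) gives v_p = √[μ(2/r₁ − 1/a_t)] = 63.8727 km/s.
First burn Δv₁ = |v_p − v₁| = 13.815 km/s.
Circular speed at r₂: v₂ = √(μ/r₂) = 23.9223 km/s.
Transfer-orbit speed at r₂: v_a = √[μ(2/r₂ − 1/a_t)] = 14.5877 km/s.
Second burn Δv₂ = |v₂ − v_a| = 9.3346 km/s.
Total Δv = Δv₁ + Δv₂ = 23.15 km/s.

Δv = 23.15 km/s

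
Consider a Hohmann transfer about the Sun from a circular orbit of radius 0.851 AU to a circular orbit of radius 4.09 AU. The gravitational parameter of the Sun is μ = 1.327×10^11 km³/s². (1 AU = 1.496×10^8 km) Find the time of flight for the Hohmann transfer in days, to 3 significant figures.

In km: r₁ = 0.851 × 1.496×10^8 = 1.273096×10^8 km; r₂ = 4.09 × 1.496×10^8 = 6.11864×10^8 km.
The Hohmann ellipse has a_t = (r₁ + r₂)/2 = 3.695868×10^8 km.
Half the transfer-orbit period gives t = π√(a_t³/μ) = 6.128×10^7 s.
Converting: 6.128×10^7 s ÷ 86400 s/day = 709 days.

t = 709 days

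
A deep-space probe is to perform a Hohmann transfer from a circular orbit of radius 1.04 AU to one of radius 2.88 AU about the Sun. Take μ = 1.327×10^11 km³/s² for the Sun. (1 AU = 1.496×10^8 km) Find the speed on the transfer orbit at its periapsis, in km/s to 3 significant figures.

v = 35.4 km/s

In km: r₁ = 1.04 × 1.496×10^8 = 1.55584×10^8 km; r₂ = 2.88 × 1.496×10^8 = 4.30848×10^8 km.
Transfer-ellipse semi-major axis a_t = (r₁ + r₂)/2 = (1.55584×10^8 + 4.30848×10^8)/2 = 2.93216×10^8 km.
The periapsis of the transfer ellipse is at r = 1.55584×10^8 km.
From the vis-viva equation, v = √[μ(2/r − 1/a_t)] = 35.40 km/s.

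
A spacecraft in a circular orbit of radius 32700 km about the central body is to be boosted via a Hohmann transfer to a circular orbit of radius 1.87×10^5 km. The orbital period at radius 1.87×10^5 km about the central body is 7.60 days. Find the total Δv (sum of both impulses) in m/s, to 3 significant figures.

From Kepler's third law T² = 4π²r³/μ at r = 1.87×10^5 km, T = 7.60 days = 7.60 × 86400 s = 6.5664×10^5 s: μ = 4π²r³/T² = 5.98728×10^5 km³/s².
The Hohmann ellipse has a_t = (r₁ + r₂)/2 = 1.0985×10^5 km.
Circular speed at r₁: v₁ = √(μ/r₁) = √(5.98728×10^5/32700) = 4.279 km/s.
On the transfer ellipse at r₁, vis-viva equation gives v_p = √[μ(2/r₁ − 1/a_t)] = 5.583 km/s.
First burn Δv₁ = |v_p − v₁| = 1.304 km/s.
At r₂, v₂ = √(μ/r₂) = 1.78935 km/s.
Transfer-orbit speed at r₂: v_a = √[μ(2/r₂ − 1/a_t)] = 0.976266 km/s.
Second burn Δv₂ = |v₂ − v_a| = 0.8131 km/s.
Total Δv = Δv₁ + Δv₂ = 2.117 km/s.

Δv = 2120 m/s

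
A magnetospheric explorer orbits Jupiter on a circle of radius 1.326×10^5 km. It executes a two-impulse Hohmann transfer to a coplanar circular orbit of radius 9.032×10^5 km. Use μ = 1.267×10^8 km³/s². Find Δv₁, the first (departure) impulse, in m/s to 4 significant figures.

Semi-major axis of the transfer orbit: a_t = (1.326×10^5 + 9.032×10^5)/2 = 5.179×10^5 km.
Circular speed at r = 1.326×10^5 km: v_c = √(μ/r) = 30.91 km/s.
Vis-viva on the transfer ellipse at r = 1.326×10^5 km gives v_t = √[μ(2/r − 1/a_t)] = 40.82 km/s.
Δv₁ = |v_t − v_c| = |40.82 − 30.91| = 9.910 km/s.

Δv₁ = 9910 m/s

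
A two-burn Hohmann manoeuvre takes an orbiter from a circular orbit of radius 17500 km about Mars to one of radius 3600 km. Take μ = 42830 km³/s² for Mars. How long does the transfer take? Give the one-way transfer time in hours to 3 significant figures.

Semi-major axis of the transfer orbit: a_t = (17500 + 3600)/2 = 10550 km.
Transfer time t = π√(a_t³/μ) = π√((10550)³ / 42830) = 16450 s.
Converting: 16450 s ÷ 3600 s/hour = 4.57 hours.

t = 4.57 hours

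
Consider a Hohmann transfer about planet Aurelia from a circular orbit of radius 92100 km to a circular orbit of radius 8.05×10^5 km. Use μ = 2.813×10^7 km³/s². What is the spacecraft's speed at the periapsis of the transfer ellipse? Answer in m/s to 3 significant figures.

The Hohmann ellipse has a_t = (r₁ + r₂)/2 = 4.4855×10^5 km.
At periapsis, r = 92100 km.
Applying v² = μ(2/r − 1/a_t): v = 23.41 km/s.

v = 23400 m/s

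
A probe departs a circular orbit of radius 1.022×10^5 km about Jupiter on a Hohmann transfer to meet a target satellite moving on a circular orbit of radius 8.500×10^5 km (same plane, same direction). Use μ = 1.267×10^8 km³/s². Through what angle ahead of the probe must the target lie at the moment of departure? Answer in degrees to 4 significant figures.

Transfer-ellipse semi-major axis a_t = (r₁ + r₂)/2 = (1.022×10^5 + 8.500×10^5)/2 = 4.761×10^5 km.
Transfer time t = π√(a_t³/μ) = 91690 s.
The target's mean motion on its circular orbit is ω₂ = √(μ/r₂³) = 1.436×10^-5 rad/s.
Angle swept by the target during transfer: ω₂·t = 1.317 rad = 75.46°.
The probe traverses 180° on the transfer ellipse, so the target must lead by 180° − 75.46° = 104.5°.

φ = 104.5°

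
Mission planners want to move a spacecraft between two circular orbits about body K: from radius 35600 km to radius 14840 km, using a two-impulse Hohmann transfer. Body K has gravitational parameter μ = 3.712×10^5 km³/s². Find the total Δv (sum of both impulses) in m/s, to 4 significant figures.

Transfer-ellipse semi-major axis a_t = (r₁ + r₂)/2 = (35600 + 14840)/2 = 25220 km.
Circular speed at r₁: v₁ = √(μ/r₁) = √(3.712×10^5/35600) = 3.2291 km/s.
On the transfer ellipse at r₁, vis-viva gives v_a = √[μ(2/r₁ − 1/a_t)] = 2.4770 km/s.
First burn Δv₁ = |v_a − v₁| = 0.7521 km/s.
Circular speed at r₂: v₂ = √(μ/r₂) = 5.00135 km/s.
Transfer-orbit speed at r₂: v_p = √[μ(2/r₂ − 1/a_t)] = 5.94209 km/s.
Second burn Δv₂ = |v₂ − v_p| = 0.9407 km/s.
Δv = Δv₁ + Δv₂ = 0.7521 + 0.9407 = 1.693 km/s.

Δv = 1693 m/s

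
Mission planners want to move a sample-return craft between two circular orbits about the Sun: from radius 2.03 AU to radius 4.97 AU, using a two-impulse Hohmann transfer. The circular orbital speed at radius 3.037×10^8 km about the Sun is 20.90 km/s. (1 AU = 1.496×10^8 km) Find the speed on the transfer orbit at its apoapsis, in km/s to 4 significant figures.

v = 10.17 km/s

From the circular-orbit relation v² = μ/r at r = 3.037×10^8 km: μ = v²r = (20.90)² × 3.037×10^8 = 1.32659×10^11 km³/s².
In km: r₁ = 2.03 × 1.496×10^8 = 3.03688×10^8 km; r₂ = 4.97 × 1.496×10^8 = 7.43512×10^8 km.
Semi-major axis of the transfer orbit: a_t = (3.03688×10^8 + 7.43512×10^8)/2 = 5.236×10^8 km.
The apoapsis of the transfer ellipse is at r = 7.43512×10^8 km.
From the vis-viva equation, v = √[μ(2/r − 1/a_t)] = 10.17 km/s.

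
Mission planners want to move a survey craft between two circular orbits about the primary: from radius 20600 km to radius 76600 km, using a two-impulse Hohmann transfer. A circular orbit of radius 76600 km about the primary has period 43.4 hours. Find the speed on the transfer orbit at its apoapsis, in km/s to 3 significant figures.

From Kepler's third law T² = 4π²r³/μ at r = 76600 km, T = 43.4 hours = 43.4 × 3600 s = 1.5624×10^5 s: μ = 4π²r³/T² = 7.26878×10^5 km³/s².
Semi-major axis of the transfer orbit: a_t = (20600 + 76600)/2 = 48600 km.
At apoapsis, r = 76600 km.
From the vis-viva equation, v = √[μ(2/r − 1/a_t)] = 2.006 km/s.

v = 2.01 km/s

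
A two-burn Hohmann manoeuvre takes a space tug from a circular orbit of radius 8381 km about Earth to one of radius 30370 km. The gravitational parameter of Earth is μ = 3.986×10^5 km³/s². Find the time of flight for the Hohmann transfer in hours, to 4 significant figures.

Semi-major axis of the transfer orbit: a_t = (8381 + 30370)/2 = 19375.5 km.
By Kepler's third law the transfer-orbit period is T = 2π√(a_t³/μ), so t = T/2 = 13420 s.
Converting: 13420 s ÷ 3600 s/hour = 3.728 hours.

t = 3.728 hours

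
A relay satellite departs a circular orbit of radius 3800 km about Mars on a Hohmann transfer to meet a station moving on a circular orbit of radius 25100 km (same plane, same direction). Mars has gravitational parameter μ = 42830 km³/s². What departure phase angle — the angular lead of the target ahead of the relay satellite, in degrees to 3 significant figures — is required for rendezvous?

φ = 101°

Transfer-ellipse semi-major axis a_t = (r₁ + r₂)/2 = (3800 + 25100)/2 = 14450 km.
The half-period of the transfer ellipse is t = π√(a_t³/μ) = 26370 s.
The target's mean motion on its circular orbit is ω₂ = √(μ/r₂³) = 5.204×10^-5 rad/s.
Angle swept by the target during transfer: ω₂·t = 1.3723 rad = 78.63°.
Arrival is 180° from departure on the ellipse, so φ = 180° − 78.63° = 101°.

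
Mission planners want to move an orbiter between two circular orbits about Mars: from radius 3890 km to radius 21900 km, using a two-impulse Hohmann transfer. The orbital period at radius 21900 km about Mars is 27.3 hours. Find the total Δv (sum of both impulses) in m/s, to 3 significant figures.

From Kepler's third law T² = 4π²r³/μ at r = 21900 km, T = 27.3 hours = 27.3 × 3600 s = 98280 s: μ = 4π²r³/T² = 42930.1 km³/s².
Transfer-ellipse semi-major axis a_t = (r₁ + r₂)/2 = (3890 + 21900)/2 = 12895 km.
At r₁ the circular-orbit speed is v₁ = √(μ/r₁) = 3.322 km/s.
On the transfer ellipse at r₁, vis-viva gives v_p = √[μ(2/r₁ − 1/a_t)] = 4.329 km/s.
First burn Δv₁ = |v_p − v₁| = 1.007 km/s.
Circular speed at r₂: v₂ = √(μ/r₂) = 1.4001 km/s.
Transfer-orbit speed at r₂: v_a = √[μ(2/r₂ − 1/a_t)] = 0.76899 km/s.
Second burn Δv₂ = |v₂ − v_a| = 0.6311 km/s.
Δv = Δv₁ + Δv₂ = 1.007 + 0.6311 = 1.638 km/s.

Δv = 1640 m/s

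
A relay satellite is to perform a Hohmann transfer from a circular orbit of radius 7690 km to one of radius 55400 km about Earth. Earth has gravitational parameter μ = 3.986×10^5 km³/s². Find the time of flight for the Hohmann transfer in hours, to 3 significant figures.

t = 7.74 hours

The Hohmann ellipse has a_t = (r₁ + r₂)/2 = 31545 km.
Half the transfer-orbit period gives t = π√(a_t³/μ) = 27880 s.
Converting: 27880 s ÷ 3600 s/hour = 7.74 hours.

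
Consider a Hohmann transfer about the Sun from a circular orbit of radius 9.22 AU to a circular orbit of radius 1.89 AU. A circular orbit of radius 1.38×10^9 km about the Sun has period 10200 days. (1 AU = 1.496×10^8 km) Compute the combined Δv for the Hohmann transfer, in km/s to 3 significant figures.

From Kepler's third law T² = 4π²r³/μ at r = 1.38×10^9 km, T = 10200 days = 10200 × 86400 s = 8.8128×10^8 s: μ = 4π²r³/T² = 1.33589×10^11 km³/s².
In km: r₁ = 9.22 × 1.496×10^8 = 1.379312×10^9 km; r₂ = 1.89 × 1.496×10^8 = 2.82744×10^8 km.
The Hohmann ellipse has a_t = (r₁ + r₂)/2 = 8.31028×10^8 km.
Circular speed at r₁: v₁ = √(μ/r₁) = √(1.33589×10^11/1.379312×10^9) = 9.841 km/s.
On the transfer ellipse at r₁, vis-viva gives v_a = √[μ(2/r₁ − 1/a_t)] = 5.740 km/s.
First burn Δv₁ = |v_a − v₁| = 4.101 km/s.
At r₂, v₂ = √(μ/r₂) = 21.736 km/s.
Transfer-orbit speed at r₂: v_p = √[μ(2/r₂ − 1/a_t)] = 28.003 km/s.
Second burn Δv₂ = |v₂ − v_p| = 6.267 km/s.
Δv = Δv₁ + Δv₂ = 4.101 + 6.267 = 10.37 km/s.

Δv = 10.4 km/s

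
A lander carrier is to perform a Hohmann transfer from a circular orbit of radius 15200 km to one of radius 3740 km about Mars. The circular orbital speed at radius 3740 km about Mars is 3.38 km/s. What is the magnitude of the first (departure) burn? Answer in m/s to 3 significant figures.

From the circular-orbit relation v² = μ/r at r = 3740 km: μ = v²r = (3.38)² × 3740 = 42727.3 km³/s².
Semi-major axis of the transfer orbit: a_t = (15200 + 3740)/2 = 9470 km.
Circular speed at r = 15200 km: v_c = √(μ/r) = 1.677 km/s.
Transfer-orbit speed at the same r (vis-viva, a = a_t): v_t = √[μ(2/r − 1/a_t)] = 1.054 km/s.
Δv₁ = |v_t − v_c| = |1.054 − 1.677| = 0.6230 km/s.

Δv₁ = 623 m/s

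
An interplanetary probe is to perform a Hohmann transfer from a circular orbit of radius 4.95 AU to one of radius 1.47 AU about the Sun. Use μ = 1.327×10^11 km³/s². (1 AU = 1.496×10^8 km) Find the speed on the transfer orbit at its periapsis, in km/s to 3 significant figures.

In km: r₁ = 4.95 × 1.496×10^8 = 7.4052×10^8 km; r₂ = 1.47 × 1.496×10^8 = 2.19912×10^8 km.
Semi-major axis of the transfer orbit: a_t = (7.4052×10^8 + 2.19912×10^8)/2 = 4.80216×10^8 km.
At periapsis, r = 2.19912×10^8 km.
Applying v² = μ(2/r − 1/a_t): v = 30.50 km/s.

v = 30.5 km/s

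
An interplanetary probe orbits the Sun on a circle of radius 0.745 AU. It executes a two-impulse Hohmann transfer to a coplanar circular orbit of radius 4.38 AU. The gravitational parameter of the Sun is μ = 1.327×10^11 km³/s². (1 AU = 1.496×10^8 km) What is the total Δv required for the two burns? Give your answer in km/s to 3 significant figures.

In km: r₁ = 0.745 × 1.496×10^8 = 1.11452×10^8 km; r₂ = 4.38 × 1.496×10^8 = 6.55248×10^8 km.
The Hohmann ellipse has a_t = (r₁ + r₂)/2 = 3.8335×10^8 km.
Circular speed at r₁: v₁ = √(μ/r₁) = √(1.327×10^11/1.11452×10^8) = 34.5058 km/s.
Transfer-orbit speed at r₁ (v² = μ(2/r − 1/a)): v_p = √[μ(2/r₁ − 1/a_t)] = 45.1125 km/s.
First burn Δv₁ = |v_p − v₁| = 10.607 km/s.
Circular speed at r₂: v₂ = √(μ/r₂) = 14.2309 km/s.
Transfer-orbit speed at r₂: v_a = √[μ(2/r₂ − 1/a_t)] = 7.67324 km/s.
Second burn Δv₂ = |v₂ − v_a| = 6.5577 km/s.
Total Δv = Δv₁ + Δv₂ = 17.16 km/s.

Δv = 17.2 km/s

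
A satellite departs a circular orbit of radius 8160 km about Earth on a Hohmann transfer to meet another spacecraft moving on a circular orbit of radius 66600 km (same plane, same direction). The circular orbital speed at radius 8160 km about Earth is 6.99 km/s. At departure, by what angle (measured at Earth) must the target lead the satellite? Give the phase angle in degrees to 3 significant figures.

φ = 104°

From the circular-orbit relation v² = μ/r at r = 8160 km: μ = v²r = (6.99)² × 8160 = 3.98698×10^5 km³/s².
Transfer-ellipse semi-major axis a_t = (r₁ + r₂)/2 = (8160 + 66600)/2 = 37380 km.
The half-period of the transfer ellipse is t = π√(a_t³/μ) = 35960 s.
Target angular speed ω₂ = √(μ/r₂³) = 3.674×10^-5 rad/s.
Angle swept by the target during transfer: ω₂·t = 1.321 rad = 75.69°.
Arrival is 180° from departure on the ellipse, so φ = 180° − 75.69° = 104°.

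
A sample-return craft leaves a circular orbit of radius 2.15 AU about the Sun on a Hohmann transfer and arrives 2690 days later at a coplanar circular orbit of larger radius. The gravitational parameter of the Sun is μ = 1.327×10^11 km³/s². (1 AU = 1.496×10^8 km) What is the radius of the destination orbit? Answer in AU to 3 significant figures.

In km: r₁ = 2.15 × 1.496×10^8 = 3.2164×10^8 km.
Transfer time t = 2690 days = 2.32416×10^8 s, and t = π√(a_t³/μ).
So a_t = (μ t²/π²)^(1/3) = (1.327×10^11 × (2.32416×10^8)² / π²)^(1/3) = 8.9888×10^8 km.
Since a_t = (r₁ + r₂)/2, r₂ = 2a_t − r₁ = 2×8.9888×10^8 − 3.2164×10^8 = 1.47612×10^9 km.
In AU: r₂ = 1.47612×10^9 / 1.496×10^8 = 9.87 AU.

r₂ = 9.87 AU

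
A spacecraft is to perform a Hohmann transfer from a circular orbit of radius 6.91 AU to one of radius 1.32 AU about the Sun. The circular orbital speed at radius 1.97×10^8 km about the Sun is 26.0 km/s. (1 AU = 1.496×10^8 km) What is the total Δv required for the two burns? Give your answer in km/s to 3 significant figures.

Δv = 12.6 km/s

From the circular-orbit relation v² = μ/r at r = 1.97×10^8 km: μ = v²r = (26.0)² × 1.97×10^8 = 1.33172×10^11 km³/s².
In km: r₁ = 6.91 × 1.496×10^8 = 1.033736×10^9 km; r₂ = 1.32 × 1.496×10^8 = 1.97472×10^8 km.
The Hohmann ellipse has a_t = (r₁ + r₂)/2 = 6.15604×10^8 km.
At r₁ the circular-orbit speed is v₁ = √(μ/r₁) = 11.35015 km/s.
Transfer-orbit speed at r₁ (vis-viva): v_a = √[μ(2/r₁ − 1/a_t)] = 6.428412 km/s.
First burn Δv₁ = |v_a − v₁| = 4.9217 km/s.
At r₂, v₂ = √(μ/r₂) = 25.9689 km/s.
Transfer-orbit speed at r₂: v_p = √[μ(2/r₂ − 1/a_t)] = 33.6518 km/s.
Second burn Δv₂ = |v₂ − v_p| = 7.6829 km/s.
Δv = Δv₁ + Δv₂ = 4.9217 + 7.6829 = 12.60 km/s.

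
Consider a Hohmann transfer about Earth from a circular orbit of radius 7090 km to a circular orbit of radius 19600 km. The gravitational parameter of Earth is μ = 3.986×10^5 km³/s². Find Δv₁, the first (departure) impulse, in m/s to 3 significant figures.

Δv₁ = 1590 m/s

Semi-major axis of the transfer orbit: a_t = (7090 + 19600)/2 = 13345 km.
On the circular orbit at r = 7090 km, v_c = √(μ/r) = 7.498 km/s.
Transfer-orbit speed at the same r (vis-viva, a = a_t): v_t = √[μ(2/r − 1/a_t)] = 9.087 km/s.
Δv₁ = |v_t − v_c| = |9.087 − 7.498| = 1.589 km/s.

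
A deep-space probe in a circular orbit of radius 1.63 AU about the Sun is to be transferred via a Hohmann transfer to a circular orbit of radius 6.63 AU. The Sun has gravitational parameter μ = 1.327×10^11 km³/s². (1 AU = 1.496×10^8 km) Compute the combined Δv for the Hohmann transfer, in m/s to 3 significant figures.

In km: r₁ = 1.63 × 1.496×10^8 = 2.43848×10^8 km; r₂ = 6.63 × 1.496×10^8 = 9.91848×10^8 km.
The Hohmann ellipse has a_t = (r₁ + r₂)/2 = 6.17848×10^8 km.
Circular speed at r₁: v₁ = √(μ/r₁) = √(1.327×10^11/2.43848×10^8) = 23.328 km/s.
On the transfer ellipse at r₁, vis-viva gives v_p = √[μ(2/r₁ − 1/a_t)] = 29.557 km/s.
First burn Δv₁ = |v_p − v₁| = 6.229 km/s.
At r₂, v₂ = √(μ/r₂) = 11.567 km/s.
Transfer-orbit speed at r₂: v_a = √[μ(2/r₂ − 1/a_t)] = 7.2666 km/s.
Second burn Δv₂ = |v₂ − v_a| = 4.300 km/s.
Total Δv = Δv₁ + Δv₂ = 10.53 km/s.

Δv = 10500 m/s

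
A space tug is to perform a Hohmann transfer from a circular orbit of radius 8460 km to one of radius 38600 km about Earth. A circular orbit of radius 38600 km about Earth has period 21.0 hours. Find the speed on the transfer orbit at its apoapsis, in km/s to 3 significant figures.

From Kepler's third law T² = 4π²r³/μ at r = 38600 km, T = 21.0 hours = 21.0 × 3600 s = 75600 s: μ = 4π²r³/T² = 3.97263×10^5 km³/s².
Semi-major axis of the transfer orbit: a_t = (8460 + 38600)/2 = 23530 km.
The apoapsis of the transfer ellipse is at r = 38600 km.
Applying v² = μ(2/r − 1/a_t): v = 1.924 km/s.

v = 1.92 km/s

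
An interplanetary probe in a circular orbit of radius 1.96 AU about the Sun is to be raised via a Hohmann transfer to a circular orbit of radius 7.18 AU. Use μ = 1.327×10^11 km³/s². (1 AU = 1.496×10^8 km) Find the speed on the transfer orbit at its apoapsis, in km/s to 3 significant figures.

v = 7.28 km/s

In km: r₁ = 1.96 × 1.496×10^8 = 2.93216×10^8 km; r₂ = 7.18 × 1.496×10^8 = 1.074128×10^9 km.
The Hohmann ellipse has a_t = (r₁ + r₂)/2 = 6.83672×10^8 km.
The apoapsis of the transfer ellipse is at r = 1.074128×10^9 km.
From the vis-viva equation, v = √[μ(2/r − 1/a_t)] = 7.279 km/s.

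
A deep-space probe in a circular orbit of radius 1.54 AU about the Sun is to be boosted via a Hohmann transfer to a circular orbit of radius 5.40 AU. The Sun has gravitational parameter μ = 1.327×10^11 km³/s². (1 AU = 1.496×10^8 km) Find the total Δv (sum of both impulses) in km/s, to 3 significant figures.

Δv = 10.2 km/s

In km: r₁ = 1.54 × 1.496×10^8 = 2.30384×10^8 km; r₂ = 5.40 × 1.496×10^8 = 8.0784×10^8 km.
The Hohmann ellipse has a_t = (r₁ + r₂)/2 = 5.19112×10^8 km.
At r₁ the circular-orbit speed is v₁ = √(μ/r₁) = 24.000 km/s.
On the transfer ellipse at r₁, v² = μ(2/r − 1/a) gives v_p = √[μ(2/r₁ − 1/a_t)] = 29.939 km/s.
First burn Δv₁ = |v_p − v₁| = 5.939 km/s.
At r₂, v₂ = √(μ/r₂) = 12.8166 km/s.
Transfer-orbit speed at r₂: v_a = √[μ(2/r₂ − 1/a_t)] = 8.53824 km/s.
Second burn Δv₂ = |v₂ − v_a| = 4.278 km/s.
Δv = Δv₁ + Δv₂ = 5.939 + 4.278 = 10.22 km/s.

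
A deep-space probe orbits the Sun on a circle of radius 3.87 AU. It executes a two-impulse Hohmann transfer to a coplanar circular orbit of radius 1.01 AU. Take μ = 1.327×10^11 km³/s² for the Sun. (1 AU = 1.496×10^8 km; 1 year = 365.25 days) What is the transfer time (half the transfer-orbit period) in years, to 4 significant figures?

In km: r₁ = 3.87 × 1.496×10^8 = 5.78952×10^8 km; r₂ = 1.01 × 1.496×10^8 = 1.51096×10^8 km.
The Hohmann ellipse has a_t = (r₁ + r₂)/2 = 3.65024×10^8 km.
Transfer time t = π√(a_t³/μ) = π√((3.65024×10^8)³ / 1.327×10^11) = 6.014×10^7 s.
Converting: 6.014×10^7 s ÷ 3.15576×10^7 s/year (365.25 × 86400) = 1.906 years.

t = 1.906 years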